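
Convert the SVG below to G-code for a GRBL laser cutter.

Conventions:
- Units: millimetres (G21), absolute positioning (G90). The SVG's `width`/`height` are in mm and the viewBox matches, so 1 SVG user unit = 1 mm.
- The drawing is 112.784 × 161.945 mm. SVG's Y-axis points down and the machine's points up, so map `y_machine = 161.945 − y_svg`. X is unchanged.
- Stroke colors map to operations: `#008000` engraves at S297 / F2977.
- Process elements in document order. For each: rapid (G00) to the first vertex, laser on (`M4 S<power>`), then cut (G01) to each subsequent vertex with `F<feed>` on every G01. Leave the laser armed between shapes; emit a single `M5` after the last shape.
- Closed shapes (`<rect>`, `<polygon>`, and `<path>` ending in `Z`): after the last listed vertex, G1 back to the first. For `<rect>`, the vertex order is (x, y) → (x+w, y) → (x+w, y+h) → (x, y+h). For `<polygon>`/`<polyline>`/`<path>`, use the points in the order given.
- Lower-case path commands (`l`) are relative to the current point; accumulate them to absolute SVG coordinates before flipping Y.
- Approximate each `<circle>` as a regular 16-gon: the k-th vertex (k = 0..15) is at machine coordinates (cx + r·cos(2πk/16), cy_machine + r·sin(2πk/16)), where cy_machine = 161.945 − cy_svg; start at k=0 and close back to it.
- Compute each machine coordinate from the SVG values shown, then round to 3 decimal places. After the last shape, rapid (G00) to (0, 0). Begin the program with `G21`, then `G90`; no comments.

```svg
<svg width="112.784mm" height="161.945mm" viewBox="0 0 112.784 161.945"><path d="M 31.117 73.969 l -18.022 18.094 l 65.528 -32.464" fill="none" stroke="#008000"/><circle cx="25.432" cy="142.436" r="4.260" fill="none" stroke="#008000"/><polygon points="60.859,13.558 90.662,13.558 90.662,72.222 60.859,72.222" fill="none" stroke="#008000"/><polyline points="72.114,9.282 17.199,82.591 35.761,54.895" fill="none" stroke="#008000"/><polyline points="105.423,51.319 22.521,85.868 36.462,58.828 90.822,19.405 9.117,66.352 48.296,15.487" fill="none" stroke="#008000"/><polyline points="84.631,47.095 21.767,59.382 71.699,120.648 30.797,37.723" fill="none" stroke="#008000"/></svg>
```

G21
G90
G00 X31.117 Y87.976
M4 S297
G01 X13.095 Y69.882 F2977
G01 X78.623 Y102.346 F2977
G00 X29.692 Y19.509
M4 S297
G01 X29.368 Y21.139 F2977
G01 X28.444 Y22.521 F2977
G01 X27.062 Y23.445 F2977
G01 X25.432 Y23.769 F2977
G01 X23.802 Y23.445 F2977
G01 X22.420 Y22.521 F2977
G01 X21.496 Y21.139 F2977
G01 X21.172 Y19.509 F2977
G01 X21.496 Y17.879 F2977
G01 X22.420 Y16.497 F2977
G01 X23.802 Y15.573 F2977
G01 X25.432 Y15.249 F2977
G01 X27.062 Y15.573 F2977
G01 X28.444 Y16.497 F2977
G01 X29.368 Y17.879 F2977
G01 X29.692 Y19.509 F2977
G00 X60.859 Y148.387
M4 S297
G01 X90.662 Y148.387 F2977
G01 X90.662 Y89.723 F2977
G01 X60.859 Y89.723 F2977
G01 X60.859 Y148.387 F2977
G00 X72.114 Y152.663
M4 S297
G01 X17.199 Y79.354 F2977
G01 X35.761 Y107.050 F2977
G00 X105.423 Y110.626
M4 S297
G01 X22.521 Y76.077 F2977
G01 X36.462 Y103.117 F2977
G01 X90.822 Y142.540 F2977
G01 X9.117 Y95.593 F2977
G01 X48.296 Y146.458 F2977
G00 X84.631 Y114.850
M4 S297
G01 X21.767 Y102.563 F2977
G01 X71.699 Y41.297 F2977
G01 X30.797 Y124.222 F2977
M5
G00 X0.000 Y0.000

Since the viewBox matches the mm dimensions, user units are millimetres directly. The only transform is the Y-flip y_m = 161.945 − y_svg.

Shape 1 is a open polyline drawn with `<path>`. Its stroke #008000 means engrave at S297, F2977. After flipping Y the toolpath is (31.117,87.976) → (13.095,69.882) → (78.623,102.346).

Shape 2 is a circle drawn with `<circle>`. Its stroke #008000 means engrave at S297, F2977. After flipping Y the toolpath is (29.692,19.509) → (29.368,21.139) → (28.444,22.521) → (27.062,23.445) → (25.432,23.769) → (23.802,23.445) → (22.420,22.521) → (21.496,21.139) → (21.172,19.509) → (21.496,17.879) → (22.420,16.497) → (23.802,15.573) → (25.432,15.249) → (27.062,15.573) → (28.444,16.497) → (29.368,17.879) → (29.692,19.509), returning to the start.

Shape 3 is a rectangle drawn with `<polygon>`. Its stroke #008000 means engrave at S297, F2977. After flipping Y the toolpath is (60.859,148.387) → (90.662,148.387) → (90.662,89.723) → (60.859,89.723) → (60.859,148.387), returning to the start.

Shape 4 is a open polyline drawn with `<polyline>`. Its stroke #008000 means engrave at S297, F2977. After flipping Y the toolpath is (72.114,152.663) → (17.199,79.354) → (35.761,107.050).

Shape 5 is a open polyline drawn with `<polyline>`. Its stroke #008000 means engrave at S297, F2977. After flipping Y the toolpath is (105.423,110.626) → (22.521,76.077) → (36.462,103.117) → (90.822,142.540) → (9.117,95.593) → (48.296,146.458).

Shape 6 is a open polyline drawn with `<polyline>`. Its stroke #008000 means engrave at S297, F2977. After flipping Y the toolpath is (84.631,114.850) → (21.767,102.563) → (71.699,41.297) → (30.797,124.222).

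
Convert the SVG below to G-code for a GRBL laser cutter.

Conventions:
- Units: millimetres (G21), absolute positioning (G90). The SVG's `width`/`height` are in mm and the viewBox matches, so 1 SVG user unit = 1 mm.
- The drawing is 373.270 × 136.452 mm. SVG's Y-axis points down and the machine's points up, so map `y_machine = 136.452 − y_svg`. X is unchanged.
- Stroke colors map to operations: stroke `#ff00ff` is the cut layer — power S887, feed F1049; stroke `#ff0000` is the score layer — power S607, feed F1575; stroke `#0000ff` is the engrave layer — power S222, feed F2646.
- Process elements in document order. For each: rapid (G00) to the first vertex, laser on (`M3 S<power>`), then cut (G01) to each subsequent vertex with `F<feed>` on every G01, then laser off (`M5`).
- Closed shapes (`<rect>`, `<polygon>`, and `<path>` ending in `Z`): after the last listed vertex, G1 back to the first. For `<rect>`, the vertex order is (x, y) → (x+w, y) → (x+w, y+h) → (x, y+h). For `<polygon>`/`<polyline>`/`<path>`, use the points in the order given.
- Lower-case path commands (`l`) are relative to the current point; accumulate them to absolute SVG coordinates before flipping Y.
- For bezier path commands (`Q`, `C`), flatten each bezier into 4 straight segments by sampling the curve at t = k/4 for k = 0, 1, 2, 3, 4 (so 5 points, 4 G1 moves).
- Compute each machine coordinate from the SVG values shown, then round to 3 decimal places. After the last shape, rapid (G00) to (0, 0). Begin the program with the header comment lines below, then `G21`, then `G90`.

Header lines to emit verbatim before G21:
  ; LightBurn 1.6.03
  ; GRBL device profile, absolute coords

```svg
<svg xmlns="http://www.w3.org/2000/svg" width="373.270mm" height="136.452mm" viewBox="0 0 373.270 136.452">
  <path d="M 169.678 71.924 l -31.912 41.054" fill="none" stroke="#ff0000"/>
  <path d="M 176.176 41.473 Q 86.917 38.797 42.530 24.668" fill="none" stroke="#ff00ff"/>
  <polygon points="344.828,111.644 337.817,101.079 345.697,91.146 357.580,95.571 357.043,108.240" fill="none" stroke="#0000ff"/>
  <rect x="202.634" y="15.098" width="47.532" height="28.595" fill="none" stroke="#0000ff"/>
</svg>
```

; LightBurn 1.6.03
; GRBL device profile, absolute coords
G21
G90
G00 X169.678 Y64.528
M3 S607
G01 X137.766 Y23.474 F1575
M5
G00 X176.176 Y94.979
M3 S887
G01 X134.351 Y97.033 F1049
G01 X98.135 Y100.518 F1049
G01 X67.528 Y105.435 F1049
G01 X42.530 Y111.784 F1049
M5
G00 X344.828 Y24.808
M3 S222
G01 X337.817 Y35.373 F2646
G01 X345.697 Y45.306 F2646
G01 X357.580 Y40.881 F2646
G01 X357.043 Y28.212 F2646
G01 X344.828 Y24.808 F2646
M5
G00 X202.634 Y121.354
M3 S222
G01 X250.166 Y121.354 F2646
G01 X250.166 Y92.759 F2646
G01 X202.634 Y92.759 F2646
G01 X202.634 Y121.354 F2646
M5
G00 X0.000 Y0.000

Since the viewBox matches the mm dimensions, user units are millimetres directly. The only transform is the Y-flip y_m = 136.452 − y_svg.

Shape 1 is a line segment drawn with `<path>`. Its stroke #ff0000 means score at S607, F1575. After flipping Y the toolpath is (169.678,64.528) → (137.766,23.474).

Shape 2 is a quadratic bezier drawn with `<path>`. Its stroke #ff00ff means cut at S887, F1049. After flipping Y the toolpath is (176.176,94.979) → (134.351,97.033) → (98.135,100.518) → (67.528,105.435) → (42.530,111.784).

Shape 3 is a regular polygon drawn with `<polygon>`. Its stroke #0000ff means engrave at S222, F2646. After flipping Y the toolpath is (344.828,24.808) → (337.817,35.373) → (345.697,45.306) → (357.580,40.881) → (357.043,28.212) → (344.828,24.808), returning to the start.

Shape 4 is a rectangle drawn with `<rect>`. Its stroke #0000ff means engrave at S222, F2646. After flipping Y the toolpath is (202.634,121.354) → (250.166,121.354) → (250.166,92.759) → (202.634,92.759) → (202.634,121.354), returning to the start.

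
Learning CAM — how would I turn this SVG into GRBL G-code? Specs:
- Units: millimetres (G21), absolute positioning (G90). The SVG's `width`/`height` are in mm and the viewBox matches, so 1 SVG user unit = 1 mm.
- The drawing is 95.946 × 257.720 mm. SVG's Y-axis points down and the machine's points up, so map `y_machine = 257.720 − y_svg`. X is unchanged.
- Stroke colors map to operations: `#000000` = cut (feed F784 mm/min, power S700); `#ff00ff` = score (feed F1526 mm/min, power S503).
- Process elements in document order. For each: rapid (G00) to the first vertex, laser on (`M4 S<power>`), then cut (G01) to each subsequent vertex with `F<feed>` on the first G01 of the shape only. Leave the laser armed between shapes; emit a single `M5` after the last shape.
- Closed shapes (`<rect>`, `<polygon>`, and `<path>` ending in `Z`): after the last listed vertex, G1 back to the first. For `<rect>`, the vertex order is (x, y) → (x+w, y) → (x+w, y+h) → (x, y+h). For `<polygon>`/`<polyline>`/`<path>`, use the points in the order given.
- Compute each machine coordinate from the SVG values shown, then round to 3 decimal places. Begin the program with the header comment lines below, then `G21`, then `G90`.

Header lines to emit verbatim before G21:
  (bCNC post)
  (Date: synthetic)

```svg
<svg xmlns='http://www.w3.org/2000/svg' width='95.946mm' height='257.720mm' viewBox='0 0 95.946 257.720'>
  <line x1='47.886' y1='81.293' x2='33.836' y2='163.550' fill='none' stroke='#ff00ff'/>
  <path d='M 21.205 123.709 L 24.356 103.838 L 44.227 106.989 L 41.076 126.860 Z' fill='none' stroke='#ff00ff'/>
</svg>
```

(bCNC post)
(Date: synthetic)
G21
G90
G00 X47.886 Y176.427
M4 S503
G01 X33.836 Y94.170 F1526
G00 X21.205 Y134.011
M4 S503
G01 X24.356 Y153.882 F1526
G01 X44.227 Y150.731
G01 X41.076 Y130.860
G01 X21.205 Y134.011
M5

viewBox `0 0 95.946 257.720` with mm width/height → 1 unit = 1 mm. Flip: y_m = 257.720 − y_svg.

**Shape 1** — `<line>` line segment, stroke `#ff00ff` → score (S503, F1526). Machine vertices: (47.886,176.427) → (33.836,94.170). Open path.

**Shape 2** — `<path>` regular polygon, stroke `#ff00ff` → score (S503, F1526). Machine vertices: (21.205,134.011) → (24.356,153.882) → (44.227,150.731) → (41.076,130.860) → (21.205,134.011). Closed: final G1 returns to the first vertex.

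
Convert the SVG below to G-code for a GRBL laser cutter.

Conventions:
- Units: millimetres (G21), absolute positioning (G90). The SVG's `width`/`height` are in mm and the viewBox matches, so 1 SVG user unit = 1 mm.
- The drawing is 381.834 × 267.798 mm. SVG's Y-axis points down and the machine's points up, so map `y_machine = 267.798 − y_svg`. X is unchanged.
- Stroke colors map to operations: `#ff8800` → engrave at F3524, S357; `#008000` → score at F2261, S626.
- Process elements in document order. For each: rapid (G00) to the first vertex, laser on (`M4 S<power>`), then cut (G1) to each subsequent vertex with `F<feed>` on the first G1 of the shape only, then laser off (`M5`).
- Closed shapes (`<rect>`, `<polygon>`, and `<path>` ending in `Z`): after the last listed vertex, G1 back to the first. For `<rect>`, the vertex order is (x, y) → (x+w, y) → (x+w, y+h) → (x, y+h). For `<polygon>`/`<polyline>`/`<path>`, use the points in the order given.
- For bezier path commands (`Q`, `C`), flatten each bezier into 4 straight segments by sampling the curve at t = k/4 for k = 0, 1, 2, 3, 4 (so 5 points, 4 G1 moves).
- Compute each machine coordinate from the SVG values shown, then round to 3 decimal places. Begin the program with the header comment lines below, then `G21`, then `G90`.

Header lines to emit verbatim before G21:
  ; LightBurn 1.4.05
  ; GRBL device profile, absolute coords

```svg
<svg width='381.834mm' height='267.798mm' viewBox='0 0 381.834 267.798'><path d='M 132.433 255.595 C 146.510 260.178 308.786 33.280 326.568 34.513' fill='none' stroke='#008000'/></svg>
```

viewBox `0 0 381.834 267.798` with mm width/height → 1 unit = 1 mm. Flip: y_m = 267.798 − y_svg.

**Shape 1** — `<path>` cubic bezier, stroke `#008000` → score (S626, F2261). Control points (SVG): P0=(132.433,255.595), P1=(146.510,260.178), P2=(308.786,33.280), P3=(326.568,34.513); sampled at t=k/4. Machine vertices: (132.433,12.203) → (166.205,44.987) → (228.111,121.488) → (290.712,198.617) → (326.568,233.285). Open path.

; LightBurn 1.4.05
; GRBL device profile, absolute coords
G21
G90
G00 X132.433 Y12.203
M4 S626
G1 X166.205 Y44.987 F2261
G1 X228.111 Y121.488
G1 X290.712 Y198.617
G1 X326.568 Y233.285
M5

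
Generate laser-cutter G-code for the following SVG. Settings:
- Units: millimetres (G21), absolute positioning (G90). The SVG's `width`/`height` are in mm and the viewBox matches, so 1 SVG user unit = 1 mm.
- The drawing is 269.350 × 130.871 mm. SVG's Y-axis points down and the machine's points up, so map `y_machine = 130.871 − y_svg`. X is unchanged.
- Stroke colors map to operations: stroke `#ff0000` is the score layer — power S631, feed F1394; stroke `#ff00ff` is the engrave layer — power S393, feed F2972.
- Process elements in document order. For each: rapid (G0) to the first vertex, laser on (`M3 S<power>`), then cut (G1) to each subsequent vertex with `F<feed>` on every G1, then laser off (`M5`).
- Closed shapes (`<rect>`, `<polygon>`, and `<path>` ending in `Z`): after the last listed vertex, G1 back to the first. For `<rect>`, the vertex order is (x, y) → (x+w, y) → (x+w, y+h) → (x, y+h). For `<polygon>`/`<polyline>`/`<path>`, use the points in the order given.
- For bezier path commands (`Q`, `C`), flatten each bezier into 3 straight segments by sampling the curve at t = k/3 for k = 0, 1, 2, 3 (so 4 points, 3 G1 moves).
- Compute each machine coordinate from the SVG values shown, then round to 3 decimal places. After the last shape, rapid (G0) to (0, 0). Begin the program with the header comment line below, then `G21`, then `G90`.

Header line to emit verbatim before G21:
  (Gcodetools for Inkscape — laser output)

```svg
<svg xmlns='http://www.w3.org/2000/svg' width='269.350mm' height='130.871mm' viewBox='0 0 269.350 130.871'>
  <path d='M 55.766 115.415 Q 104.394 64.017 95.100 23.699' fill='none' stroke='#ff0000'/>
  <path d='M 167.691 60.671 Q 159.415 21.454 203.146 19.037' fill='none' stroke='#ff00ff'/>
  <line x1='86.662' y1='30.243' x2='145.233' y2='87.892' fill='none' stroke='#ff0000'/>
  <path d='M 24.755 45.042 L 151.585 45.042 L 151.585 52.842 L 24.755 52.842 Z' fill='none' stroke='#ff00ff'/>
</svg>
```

(Gcodetools for Inkscape — laser output)
G21
G90
G0 X55.766 Y15.456
M3 S631
G1 X81.749 Y48.490 F1394
G1 X94.860 Y79.062 F1394
G1 X95.100 Y107.172 F1394
M5
G0 X167.691 Y70.200
M3 S393
G1 X167.952 Y92.256 F2972
G1 X179.771 Y106.134 F2972
G1 X203.146 Y111.834 F2972
M5
G0 X86.662 Y100.628
M3 S631
G1 X145.233 Y42.979 F1394
M5
G0 X24.755 Y85.829
M3 S393
G1 X151.585 Y85.829 F2972
G1 X151.585 Y78.029 F2972
G1 X24.755 Y78.029 F2972
G1 X24.755 Y85.829 F2972
M5
G0 X0.000 Y0.000

Since the viewBox matches the mm dimensions, user units are millimetres directly. The only transform is the Y-flip y_m = 130.871 − y_svg.

Shape 1 is a quadratic bezier drawn with `<path>`. Its stroke #ff0000 means score at S631, F1394. After flipping Y the toolpath is (55.766,15.456) → (81.749,48.490) → (94.860,79.062) → (95.100,107.172).

Shape 2 is a quadratic bezier drawn with `<path>`. Its stroke #ff00ff means engrave at S393, F2972. After flipping Y the toolpath is (167.691,70.200) → (167.952,92.256) → (179.771,106.134) → (203.146,111.834).

Shape 3 is a line segment drawn with `<line>`. Its stroke #ff0000 means score at S631, F1394. After flipping Y the toolpath is (86.662,100.628) → (145.233,42.979).

Shape 4 is a rectangle drawn with `<path>`. Its stroke #ff00ff means engrave at S393, F2972. After flipping Y the toolpath is (24.755,85.829) → (151.585,85.829) → (151.585,78.029) → (24.755,78.029) → (24.755,85.829), returning to the start.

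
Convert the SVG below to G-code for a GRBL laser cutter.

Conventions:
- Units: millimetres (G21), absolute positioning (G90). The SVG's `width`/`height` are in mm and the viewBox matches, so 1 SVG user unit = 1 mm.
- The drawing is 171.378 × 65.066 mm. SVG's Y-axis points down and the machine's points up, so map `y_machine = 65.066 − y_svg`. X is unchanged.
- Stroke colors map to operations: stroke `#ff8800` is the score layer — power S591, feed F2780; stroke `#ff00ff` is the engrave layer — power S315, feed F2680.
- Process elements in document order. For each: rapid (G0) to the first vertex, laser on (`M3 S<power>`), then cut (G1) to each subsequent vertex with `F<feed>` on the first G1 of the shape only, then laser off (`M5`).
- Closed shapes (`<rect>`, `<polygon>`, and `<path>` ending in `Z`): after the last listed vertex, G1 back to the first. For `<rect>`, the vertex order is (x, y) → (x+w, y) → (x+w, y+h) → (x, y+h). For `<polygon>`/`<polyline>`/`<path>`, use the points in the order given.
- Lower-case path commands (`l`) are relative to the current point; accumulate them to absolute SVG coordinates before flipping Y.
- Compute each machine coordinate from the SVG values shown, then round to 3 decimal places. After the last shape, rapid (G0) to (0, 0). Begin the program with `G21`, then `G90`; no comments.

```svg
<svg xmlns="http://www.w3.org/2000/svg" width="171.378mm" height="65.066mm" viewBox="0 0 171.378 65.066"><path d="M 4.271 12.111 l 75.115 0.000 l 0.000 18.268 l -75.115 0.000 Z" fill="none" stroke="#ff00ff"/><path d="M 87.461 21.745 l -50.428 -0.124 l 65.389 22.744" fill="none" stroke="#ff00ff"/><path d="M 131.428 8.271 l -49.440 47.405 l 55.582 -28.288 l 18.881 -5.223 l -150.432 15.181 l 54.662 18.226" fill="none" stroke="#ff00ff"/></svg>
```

viewBox `0 0 171.378 65.066` with mm width/height → 1 unit = 1 mm. Flip: y_m = 65.066 − y_svg.

**Shape 1** — `<path>` rectangle, stroke `#ff00ff` → engrave (S315, F2680). Machine vertices: (4.271,52.955) → (79.386,52.955) → (79.386,34.687) → (4.271,34.687) → (4.271,52.955). Closed: final G1 returns to the first vertex.

**Shape 2** — `<path>` open polyline, stroke `#ff00ff` → engrave (S315, F2680). Machine vertices: (87.461,43.321) → (37.033,43.445) → (102.422,20.701). Open path.

**Shape 3** — `<path>` open polyline, stroke `#ff00ff` → engrave (S315, F2680). Machine vertices: (131.428,56.795) → (81.988,9.390) → (137.570,37.678) → (156.451,42.901) → (6.019,27.720) → (60.681,9.494). Open path.

G21
G90
G0 X4.271 Y52.955
M3 S315
G1 X79.386 Y52.955 F2680
G1 X79.386 Y34.687
G1 X4.271 Y34.687
G1 X4.271 Y52.955
M5
G0 X87.461 Y43.321
M3 S315
G1 X37.033 Y43.445 F2680
G1 X102.422 Y20.701
M5
G0 X131.428 Y56.795
M3 S315
G1 X81.988 Y9.390 F2680
G1 X137.570 Y37.678
G1 X156.451 Y42.901
G1 X6.019 Y27.720
G1 X60.681 Y9.494
M5
G0 X0.000 Y0.000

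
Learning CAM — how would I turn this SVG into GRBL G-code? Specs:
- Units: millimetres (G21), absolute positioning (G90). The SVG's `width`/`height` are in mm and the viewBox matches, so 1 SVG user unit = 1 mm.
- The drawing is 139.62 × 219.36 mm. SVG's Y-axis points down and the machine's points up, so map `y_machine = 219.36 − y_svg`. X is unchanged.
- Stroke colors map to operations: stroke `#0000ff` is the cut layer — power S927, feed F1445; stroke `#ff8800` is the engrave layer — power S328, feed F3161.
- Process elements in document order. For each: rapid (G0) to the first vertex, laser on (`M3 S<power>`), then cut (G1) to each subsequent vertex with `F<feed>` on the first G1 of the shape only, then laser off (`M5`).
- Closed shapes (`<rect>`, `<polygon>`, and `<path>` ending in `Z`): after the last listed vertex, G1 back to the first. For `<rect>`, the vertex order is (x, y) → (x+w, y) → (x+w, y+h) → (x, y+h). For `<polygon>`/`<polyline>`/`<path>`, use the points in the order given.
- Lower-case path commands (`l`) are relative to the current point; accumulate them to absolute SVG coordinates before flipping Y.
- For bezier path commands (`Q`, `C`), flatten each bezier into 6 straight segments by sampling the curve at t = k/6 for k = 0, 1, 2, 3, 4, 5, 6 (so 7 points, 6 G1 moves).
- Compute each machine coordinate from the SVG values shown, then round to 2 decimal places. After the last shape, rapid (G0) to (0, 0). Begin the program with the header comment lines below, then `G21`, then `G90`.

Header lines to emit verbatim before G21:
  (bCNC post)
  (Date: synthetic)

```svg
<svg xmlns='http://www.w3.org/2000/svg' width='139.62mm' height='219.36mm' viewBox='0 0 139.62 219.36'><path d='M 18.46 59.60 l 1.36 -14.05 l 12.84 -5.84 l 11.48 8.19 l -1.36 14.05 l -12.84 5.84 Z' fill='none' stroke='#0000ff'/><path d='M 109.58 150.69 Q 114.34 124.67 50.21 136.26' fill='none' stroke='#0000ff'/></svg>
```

(bCNC post)
(Date: synthetic)
G21
G90
G0 X18.46 Y159.76
M3 S927
G1 X19.82 Y173.81 F1445
G1 X32.66 Y179.65
G1 X44.14 Y171.46
G1 X42.78 Y157.41
G1 X29.94 Y151.57
G1 X18.46 Y159.76
M5
G0 X109.58 Y68.67
M3 S927
G1 X109.25 Y76.30 F1445
G1 X105.10 Y81.84
G1 X97.12 Y85.29
G1 X85.31 Y86.65
G1 X69.67 Y85.92
G1 X50.21 Y83.10
M5
G0 X0.00 Y0.00

Since the viewBox matches the mm dimensions, user units are millimetres directly. The only transform is the Y-flip y_m = 219.36 − y_svg.

Shape 1 is a regular polygon drawn with `<path>`. Its stroke #0000ff means cut at S927, F1445. After flipping Y the toolpath is (18.46,159.76) → (19.82,173.81) → (32.66,179.65) → (44.14,171.46) → (42.78,157.41) → (29.94,151.57) → (18.46,159.76), returning to the start.

Shape 2 is a quadratic bezier drawn with `<path>`. Its stroke #0000ff means cut at S927, F1445. After flipping Y the toolpath is (109.58,68.67) → (109.25,76.30) → (105.10,81.84) → (97.12,85.29) → (85.31,86.65) → (69.67,85.92) → (50.21,83.10).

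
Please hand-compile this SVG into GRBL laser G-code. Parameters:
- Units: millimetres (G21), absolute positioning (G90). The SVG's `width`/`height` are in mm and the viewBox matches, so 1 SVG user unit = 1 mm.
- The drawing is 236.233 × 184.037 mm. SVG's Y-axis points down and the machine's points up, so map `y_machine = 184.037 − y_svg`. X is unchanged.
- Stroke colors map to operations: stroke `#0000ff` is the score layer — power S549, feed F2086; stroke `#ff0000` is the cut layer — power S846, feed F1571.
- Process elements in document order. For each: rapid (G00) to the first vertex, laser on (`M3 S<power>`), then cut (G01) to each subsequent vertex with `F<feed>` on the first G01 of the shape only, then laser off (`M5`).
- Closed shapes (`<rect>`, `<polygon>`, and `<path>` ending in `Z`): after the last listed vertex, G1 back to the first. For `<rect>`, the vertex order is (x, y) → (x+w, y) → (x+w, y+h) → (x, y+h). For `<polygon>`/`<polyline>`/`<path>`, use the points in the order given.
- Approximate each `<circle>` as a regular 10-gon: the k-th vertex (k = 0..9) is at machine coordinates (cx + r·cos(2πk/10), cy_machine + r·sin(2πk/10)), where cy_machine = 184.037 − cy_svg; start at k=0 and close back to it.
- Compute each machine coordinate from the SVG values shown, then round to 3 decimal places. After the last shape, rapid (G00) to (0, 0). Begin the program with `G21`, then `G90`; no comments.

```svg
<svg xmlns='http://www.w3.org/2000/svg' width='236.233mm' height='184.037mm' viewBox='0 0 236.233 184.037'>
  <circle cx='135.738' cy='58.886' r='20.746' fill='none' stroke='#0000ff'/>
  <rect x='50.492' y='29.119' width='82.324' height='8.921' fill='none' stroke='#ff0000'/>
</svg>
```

viewBox `0 0 236.233 184.037` with mm width/height → 1 unit = 1 mm. Flip: y_m = 184.037 − y_svg.

**Shape 1** — `<circle>` circle, stroke `#0000ff` → score (S549, F2086). Machine vertices: (156.484,125.151) → (152.522,137.345) → (142.149,144.882) → (129.327,144.882) → (118.954,137.345) → (114.992,125.151) → (118.954,112.957) → (129.327,105.420) → (142.149,105.420) → (152.522,112.957) → (156.484,125.151). Closed: final G1 returns to the first vertex.

**Shape 2** — `<rect>` rectangle, stroke `#ff0000` → cut (S846, F1571). Machine vertices: (50.492,154.918) → (132.816,154.918) → (132.816,145.997) → (50.492,145.997) → (50.492,154.918). Closed: final G1 returns to the first vertex.

G21
G90
G00 X156.484 Y125.151
M3 S549
G01 X152.522 Y137.345 F2086
G01 X142.149 Y144.882
G01 X129.327 Y144.882
G01 X118.954 Y137.345
G01 X114.992 Y125.151
G01 X118.954 Y112.957
G01 X129.327 Y105.420
G01 X142.149 Y105.420
G01 X152.522 Y112.957
G01 X156.484 Y125.151
M5
G00 X50.492 Y154.918
M3 S846
G01 X132.816 Y154.918 F1571
G01 X132.816 Y145.997
G01 X50.492 Y145.997
G01 X50.492 Y154.918
M5
G00 X0.000 Y0.000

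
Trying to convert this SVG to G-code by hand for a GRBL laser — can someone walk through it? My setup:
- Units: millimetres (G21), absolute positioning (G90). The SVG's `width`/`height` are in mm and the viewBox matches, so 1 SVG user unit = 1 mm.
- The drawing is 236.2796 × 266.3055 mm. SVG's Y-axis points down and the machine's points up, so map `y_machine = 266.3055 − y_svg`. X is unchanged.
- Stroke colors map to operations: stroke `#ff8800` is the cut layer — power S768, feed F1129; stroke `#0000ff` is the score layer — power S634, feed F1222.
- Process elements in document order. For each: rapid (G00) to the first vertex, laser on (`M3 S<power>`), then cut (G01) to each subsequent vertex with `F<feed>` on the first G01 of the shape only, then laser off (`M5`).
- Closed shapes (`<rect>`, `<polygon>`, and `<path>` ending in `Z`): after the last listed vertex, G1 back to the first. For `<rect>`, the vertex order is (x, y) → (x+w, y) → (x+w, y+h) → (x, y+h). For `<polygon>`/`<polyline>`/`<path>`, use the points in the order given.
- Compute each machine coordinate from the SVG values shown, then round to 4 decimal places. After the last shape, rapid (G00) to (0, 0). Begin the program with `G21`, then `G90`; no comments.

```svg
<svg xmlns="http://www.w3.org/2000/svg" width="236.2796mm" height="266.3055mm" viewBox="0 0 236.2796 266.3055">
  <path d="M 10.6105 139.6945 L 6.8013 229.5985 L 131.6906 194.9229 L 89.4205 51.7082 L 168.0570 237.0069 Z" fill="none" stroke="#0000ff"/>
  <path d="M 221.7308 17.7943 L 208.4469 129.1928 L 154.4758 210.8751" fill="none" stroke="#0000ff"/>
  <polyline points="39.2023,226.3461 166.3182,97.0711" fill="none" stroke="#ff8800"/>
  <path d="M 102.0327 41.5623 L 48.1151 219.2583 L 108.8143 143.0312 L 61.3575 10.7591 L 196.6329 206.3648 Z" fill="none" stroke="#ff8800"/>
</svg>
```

1 u = 1 mm; y_m = 266.3055 − y.

[1] `<path>` closed polygon, #0000ff→score S634 F1222: (10.6105,126.6110) → (6.8013,36.7070) → (131.6906,71.3826) → (89.4205,214.5973) → (168.0570,29.2986) → (10.6105,126.6110) (closed)

[2] `<path>` open polyline, #0000ff→score S634 F1222: (221.7308,248.5112) → (208.4469,137.1127) → (154.4758,55.4304)

[3] `<polyline>` line segment, #ff8800→cut S768 F1129: (39.2023,39.9594) → (166.3182,169.2344)

[4] `<path>` closed polygon, #ff8800→cut S768 F1129: (102.0327,224.7432) → (48.1151,47.0472) → (108.8143,123.2743) → (61.3575,255.5464) → (196.6329,59.9407) → (102.0327,224.7432) (closed)

G21
G90
G00 X10.6105 Y126.6110
M3 S634
G01 X6.8013 Y36.7070 F1222
G01 X131.6906 Y71.3826
G01 X89.4205 Y214.5973
G01 X168.0570 Y29.2986
G01 X10.6105 Y126.6110
M5
G00 X221.7308 Y248.5112
M3 S634
G01 X208.4469 Y137.1127 F1222
G01 X154.4758 Y55.4304
M5
G00 X39.2023 Y39.9594
M3 S768
G01 X166.3182 Y169.2344 F1129
M5
G00 X102.0327 Y224.7432
M3 S768
G01 X48.1151 Y47.0472 F1129
G01 X108.8143 Y123.2743
G01 X61.3575 Y255.5464
G01 X196.6329 Y59.9407
G01 X102.0327 Y224.7432
M5
G00 X0.0000 Y0.0000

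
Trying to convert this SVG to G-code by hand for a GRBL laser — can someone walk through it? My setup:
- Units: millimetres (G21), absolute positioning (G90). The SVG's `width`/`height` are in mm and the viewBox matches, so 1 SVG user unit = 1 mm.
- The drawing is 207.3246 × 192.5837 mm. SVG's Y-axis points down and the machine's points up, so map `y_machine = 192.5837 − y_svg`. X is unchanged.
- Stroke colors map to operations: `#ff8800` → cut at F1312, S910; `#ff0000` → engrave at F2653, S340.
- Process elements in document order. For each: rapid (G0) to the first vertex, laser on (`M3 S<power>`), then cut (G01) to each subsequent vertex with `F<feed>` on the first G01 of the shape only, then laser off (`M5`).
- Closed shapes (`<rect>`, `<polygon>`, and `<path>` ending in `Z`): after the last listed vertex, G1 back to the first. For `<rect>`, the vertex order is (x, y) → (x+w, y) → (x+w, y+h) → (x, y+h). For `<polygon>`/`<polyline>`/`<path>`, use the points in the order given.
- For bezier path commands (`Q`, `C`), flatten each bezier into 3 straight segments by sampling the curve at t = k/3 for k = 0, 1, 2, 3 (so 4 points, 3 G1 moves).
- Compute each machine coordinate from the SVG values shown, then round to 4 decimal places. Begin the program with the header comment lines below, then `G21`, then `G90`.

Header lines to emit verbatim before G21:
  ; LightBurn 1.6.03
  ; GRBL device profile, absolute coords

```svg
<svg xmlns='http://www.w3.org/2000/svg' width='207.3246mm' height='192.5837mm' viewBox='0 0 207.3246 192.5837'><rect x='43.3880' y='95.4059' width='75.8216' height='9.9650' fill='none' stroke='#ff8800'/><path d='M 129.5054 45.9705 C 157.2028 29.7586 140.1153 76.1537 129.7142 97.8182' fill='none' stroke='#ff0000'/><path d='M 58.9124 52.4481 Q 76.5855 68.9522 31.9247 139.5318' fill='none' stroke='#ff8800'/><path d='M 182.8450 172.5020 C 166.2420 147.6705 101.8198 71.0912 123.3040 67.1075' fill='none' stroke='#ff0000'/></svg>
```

1 u = 1 mm; y_m = 192.5837 − y.

[1] `<rect>` rectangle, #ff8800→cut S910 F1312: (43.3880,97.1778) → (119.2096,97.1778) → (119.2096,87.2128) → (43.3880,87.2128) → (43.3880,97.1778) (closed)

[2] `<path>` cubic bezier, #ff0000→engrave S340 F2653: (129.5054,146.6132) → (144.1808,145.1908) → (140.4378,121.4388) → (129.7142,94.7655)

[3] `<path>` quadratic bezier, #ff8800→cut S910 F1312: (58.9124,140.1356) → (63.7685,123.1245) → (54.7726,94.0966) → (31.9247,53.0519)

[4] `<path>` cubic bezier, #ff0000→engrave S340 F2653: (182.8450,20.0817) → (155.2551,57.5572) → (125.5025,101.8993) → (123.3040,125.4762)

; LightBurn 1.6.03
; GRBL device profile, absolute coords
G21
G90
G0 X43.3880 Y97.1778
M3 S910
G01 X119.2096 Y97.1778 F1312
G01 X119.2096 Y87.2128
G01 X43.3880 Y87.2128
G01 X43.3880 Y97.1778
M5
G0 X129.5054 Y146.6132
M3 S340
G01 X144.1808 Y145.1908 F2653
G01 X140.4378 Y121.4388
G01 X129.7142 Y94.7655
M5
G0 X58.9124 Y140.1356
M3 S910
G01 X63.7685 Y123.1245 F1312
G01 X54.7726 Y94.0966
G01 X31.9247 Y53.0519
M5
G0 X182.8450 Y20.0817
M3 S340
G01 X155.2551 Y57.5572 F2653
G01 X125.5025 Y101.8993
G01 X123.3040 Y125.4762
M5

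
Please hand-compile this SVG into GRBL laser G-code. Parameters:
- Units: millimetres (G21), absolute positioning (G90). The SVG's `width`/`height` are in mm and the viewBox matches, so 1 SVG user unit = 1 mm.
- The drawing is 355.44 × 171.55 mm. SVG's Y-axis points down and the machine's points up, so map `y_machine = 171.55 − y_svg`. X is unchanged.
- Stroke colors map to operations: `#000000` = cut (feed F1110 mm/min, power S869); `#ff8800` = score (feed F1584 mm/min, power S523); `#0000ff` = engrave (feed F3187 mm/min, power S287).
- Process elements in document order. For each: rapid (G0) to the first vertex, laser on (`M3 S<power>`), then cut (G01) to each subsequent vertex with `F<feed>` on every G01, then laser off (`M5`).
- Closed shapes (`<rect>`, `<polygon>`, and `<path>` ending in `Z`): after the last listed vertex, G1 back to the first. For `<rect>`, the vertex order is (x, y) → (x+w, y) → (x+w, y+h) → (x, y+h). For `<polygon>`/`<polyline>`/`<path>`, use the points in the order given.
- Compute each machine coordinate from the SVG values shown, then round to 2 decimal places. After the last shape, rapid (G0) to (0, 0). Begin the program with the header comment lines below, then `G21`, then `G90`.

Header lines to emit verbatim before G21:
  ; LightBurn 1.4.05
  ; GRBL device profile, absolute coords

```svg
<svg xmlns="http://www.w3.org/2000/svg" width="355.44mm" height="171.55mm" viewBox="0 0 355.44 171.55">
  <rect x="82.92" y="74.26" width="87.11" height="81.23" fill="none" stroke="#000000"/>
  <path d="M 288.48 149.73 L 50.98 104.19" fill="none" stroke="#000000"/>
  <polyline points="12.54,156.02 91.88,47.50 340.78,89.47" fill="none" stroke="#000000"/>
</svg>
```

; LightBurn 1.4.05
; GRBL device profile, absolute coords
G21
G90
G0 X82.92 Y97.29
M3 S869
G01 X170.03 Y97.29 F1110
G01 X170.03 Y16.06 F1110
G01 X82.92 Y16.06 F1110
G01 X82.92 Y97.29 F1110
M5
G0 X288.48 Y21.82
M3 S869
G01 X50.98 Y67.36 F1110
M5
G0 X12.54 Y15.53
M3 S869
G01 X91.88 Y124.05 F1110
G01 X340.78 Y82.08 F1110
M5
G0 X0.00 Y0.00

Since the viewBox matches the mm dimensions, user units are millimetres directly. The only transform is the Y-flip y_m = 171.55 − y_svg.

Shape 1 is a rectangle drawn with `<rect>`. Its stroke #000000 means cut at S869, F1110. After flipping Y the toolpath is (82.92,97.29) → (170.03,97.29) → (170.03,16.06) → (82.92,16.06) → (82.92,97.29), returning to the start.

Shape 2 is a line segment drawn with `<path>`. Its stroke #000000 means cut at S869, F1110. After flipping Y the toolpath is (288.48,21.82) → (50.98,67.36).

Shape 3 is a open polyline drawn with `<polyline>`. Its stroke #000000 means cut at S869, F1110. After flipping Y the toolpath is (12.54,15.53) → (91.88,124.05) → (340.78,82.08).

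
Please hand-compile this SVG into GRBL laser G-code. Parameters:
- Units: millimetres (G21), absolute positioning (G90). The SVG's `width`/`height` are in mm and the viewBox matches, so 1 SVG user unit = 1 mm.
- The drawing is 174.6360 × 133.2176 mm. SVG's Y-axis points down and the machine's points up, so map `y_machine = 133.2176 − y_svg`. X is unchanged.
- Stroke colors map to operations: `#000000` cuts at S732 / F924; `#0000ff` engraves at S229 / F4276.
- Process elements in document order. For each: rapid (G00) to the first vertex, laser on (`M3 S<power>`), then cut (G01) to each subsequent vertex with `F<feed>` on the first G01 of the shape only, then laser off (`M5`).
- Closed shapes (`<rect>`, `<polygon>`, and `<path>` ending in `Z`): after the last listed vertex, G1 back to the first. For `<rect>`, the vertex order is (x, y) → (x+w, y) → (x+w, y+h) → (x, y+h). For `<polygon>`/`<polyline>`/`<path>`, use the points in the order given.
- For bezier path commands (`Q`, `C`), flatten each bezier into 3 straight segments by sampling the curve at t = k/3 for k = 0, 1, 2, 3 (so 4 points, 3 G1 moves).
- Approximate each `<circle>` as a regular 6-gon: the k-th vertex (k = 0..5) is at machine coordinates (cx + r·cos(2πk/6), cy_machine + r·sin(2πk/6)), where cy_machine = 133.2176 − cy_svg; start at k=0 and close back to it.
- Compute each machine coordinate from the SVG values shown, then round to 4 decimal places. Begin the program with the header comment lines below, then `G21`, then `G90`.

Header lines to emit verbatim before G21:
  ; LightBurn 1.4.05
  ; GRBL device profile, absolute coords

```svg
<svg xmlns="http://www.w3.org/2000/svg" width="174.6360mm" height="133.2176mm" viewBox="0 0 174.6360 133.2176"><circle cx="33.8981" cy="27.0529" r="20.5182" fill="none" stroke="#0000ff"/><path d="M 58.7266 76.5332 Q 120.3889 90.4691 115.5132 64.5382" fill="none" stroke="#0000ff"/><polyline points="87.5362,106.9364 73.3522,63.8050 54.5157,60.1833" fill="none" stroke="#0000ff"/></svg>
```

viewBox `0 0 174.6360 133.2176` with mm width/height → 1 unit = 1 mm. Flip: y_m = 133.2176 − y_svg.

**Shape 1** — `<circle>` circle, stroke `#0000ff` → engrave (S229, F4276). Machine vertices: (54.4163,106.1647) → (44.1572,123.9340) → (23.6390,123.9340) → (13.3799,106.1647) → (23.6390,88.3954) → (44.1572,88.3954) → (54.4163,106.1647). Closed: final G1 returns to the first vertex.

**Shape 2** — `<path>` quadratic bezier, stroke `#0000ff` → engrave (S229, F4276). Control points (SVG): P0=(58.7266,76.5332), P1=(120.3889,90.4691), P2=(115.5132,64.5382); sampled at t=k/3. Machine vertices: (58.7266,56.6844) → (92.4417,51.8234) → (111.3706,55.8218) → (115.5132,68.6794). Open path.

**Shape 3** — `<polyline>` open polyline, stroke `#0000ff` → engrave (S229, F4276). Machine vertices: (87.5362,26.2812) → (73.3522,69.4126) → (54.5157,73.0343). Open path.

; LightBurn 1.4.05
; GRBL device profile, absolute coords
G21
G90
G00 X54.4163 Y106.1647
M3 S229
G01 X44.1572 Y123.9340 F4276
G01 X23.6390 Y123.9340
G01 X13.3799 Y106.1647
G01 X23.6390 Y88.3954
G01 X44.1572 Y88.3954
G01 X54.4163 Y106.1647
M5
G00 X58.7266 Y56.6844
M3 S229
G01 X92.4417 Y51.8234 F4276
G01 X111.3706 Y55.8218
G01 X115.5132 Y68.6794
M5
G00 X87.5362 Y26.2812
M3 S229
G01 X73.3522 Y69.4126 F4276
G01 X54.5157 Y73.0343
M5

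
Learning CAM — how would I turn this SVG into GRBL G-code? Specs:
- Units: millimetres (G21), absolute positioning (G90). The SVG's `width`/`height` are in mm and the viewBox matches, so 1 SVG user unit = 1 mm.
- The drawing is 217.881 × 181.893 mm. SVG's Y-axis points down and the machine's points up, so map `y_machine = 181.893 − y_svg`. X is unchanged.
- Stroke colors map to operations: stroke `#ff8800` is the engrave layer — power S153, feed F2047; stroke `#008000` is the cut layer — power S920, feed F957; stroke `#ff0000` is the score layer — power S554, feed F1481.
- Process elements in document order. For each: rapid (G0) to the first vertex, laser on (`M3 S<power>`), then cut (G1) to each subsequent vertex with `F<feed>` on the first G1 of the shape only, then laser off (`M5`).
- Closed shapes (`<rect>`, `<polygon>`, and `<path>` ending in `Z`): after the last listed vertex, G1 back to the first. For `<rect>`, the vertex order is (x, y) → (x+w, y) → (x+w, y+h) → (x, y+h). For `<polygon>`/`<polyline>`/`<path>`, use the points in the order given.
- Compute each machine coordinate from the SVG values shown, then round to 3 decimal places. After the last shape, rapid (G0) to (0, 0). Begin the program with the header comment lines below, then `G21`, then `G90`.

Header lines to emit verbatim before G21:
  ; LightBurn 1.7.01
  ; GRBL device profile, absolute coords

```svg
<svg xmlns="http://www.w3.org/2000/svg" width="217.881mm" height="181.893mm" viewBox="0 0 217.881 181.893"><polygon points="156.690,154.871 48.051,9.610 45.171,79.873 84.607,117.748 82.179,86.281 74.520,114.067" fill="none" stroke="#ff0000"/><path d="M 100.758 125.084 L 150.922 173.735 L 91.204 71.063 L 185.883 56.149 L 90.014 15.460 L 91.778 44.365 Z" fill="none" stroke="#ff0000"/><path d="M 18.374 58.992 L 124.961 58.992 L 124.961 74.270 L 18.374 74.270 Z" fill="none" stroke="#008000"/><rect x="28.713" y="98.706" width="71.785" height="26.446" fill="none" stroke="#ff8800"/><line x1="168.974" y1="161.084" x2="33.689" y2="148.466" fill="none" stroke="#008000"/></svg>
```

; LightBurn 1.7.01
; GRBL device profile, absolute coords
G21
G90
G0 X156.690 Y27.022
M3 S554
G1 X48.051 Y172.283 F1481
G1 X45.171 Y102.020
G1 X84.607 Y64.145
G1 X82.179 Y95.612
G1 X74.520 Y67.826
G1 X156.690 Y27.022
M5
G0 X100.758 Y56.809
M3 S554
G1 X150.922 Y8.158 F1481
G1 X91.204 Y110.830
G1 X185.883 Y125.744
G1 X90.014 Y166.433
G1 X91.778 Y137.528
G1 X100.758 Y56.809
M5
G0 X18.374 Y122.901
M3 S920
G1 X124.961 Y122.901 F957
G1 X124.961 Y107.623
G1 X18.374 Y107.623
G1 X18.374 Y122.901
M5
G0 X28.713 Y83.187
M3 S153
G1 X100.498 Y83.187 F2047
G1 X100.498 Y56.741
G1 X28.713 Y56.741
G1 X28.713 Y83.187
M5
G0 X168.974 Y20.809
M3 S920
G1 X33.689 Y33.427 F957
M5
G0 X0.000 Y0.000

Since the viewBox matches the mm dimensions, user units are millimetres directly. The only transform is the Y-flip y_m = 181.893 − y_svg.

Shape 1 is a closed polygon drawn with `<polygon>`. Its stroke #ff0000 means score at S554, F1481. After flipping Y the toolpath is (156.690,27.022) → (48.051,172.283) → (45.171,102.020) → (84.607,64.145) → (82.179,95.612) → (74.520,67.826) → (156.690,27.022), returning to the start.

Shape 2 is a closed polygon drawn with `<path>`. Its stroke #ff0000 means score at S554, F1481. After flipping Y the toolpath is (100.758,56.809) → (150.922,8.158) → (91.204,110.830) → (185.883,125.744) → (90.014,166.433) → (91.778,137.528) → (100.758,56.809), returning to the start.

Shape 3 is a rectangle drawn with `<path>`. Its stroke #008000 means cut at S920, F957. After flipping Y the toolpath is (18.374,122.901) → (124.961,122.901) → (124.961,107.623) → (18.374,107.623) → (18.374,122.901), returning to the start.

Shape 4 is a rectangle drawn with `<rect>`. Its stroke #ff8800 means engrave at S153, F2047. After flipping Y the toolpath is (28.713,83.187) → (100.498,83.187) → (100.498,56.741) → (28.713,56.741) → (28.713,83.187), returning to the start.

Shape 5 is a line segment drawn with `<line>`. Its stroke #008000 means cut at S920, F957. After flipping Y the toolpath is (168.974,20.809) → (33.689,33.427).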